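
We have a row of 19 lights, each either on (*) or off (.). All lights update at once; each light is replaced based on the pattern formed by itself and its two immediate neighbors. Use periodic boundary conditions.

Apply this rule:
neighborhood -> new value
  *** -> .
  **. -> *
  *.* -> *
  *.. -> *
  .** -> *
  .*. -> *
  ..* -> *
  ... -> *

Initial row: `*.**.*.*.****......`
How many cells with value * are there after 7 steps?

**********..*******
.........****......
**********..*******  (repeats step 1; period 2)
step 7: **********..*******
count of *: 17

17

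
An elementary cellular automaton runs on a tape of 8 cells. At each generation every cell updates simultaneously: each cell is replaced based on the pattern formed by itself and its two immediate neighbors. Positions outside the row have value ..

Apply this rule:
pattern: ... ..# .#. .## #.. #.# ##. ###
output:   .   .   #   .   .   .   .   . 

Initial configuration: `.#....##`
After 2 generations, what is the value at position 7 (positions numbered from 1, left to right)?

.#......
.#......
position 7 holds .

.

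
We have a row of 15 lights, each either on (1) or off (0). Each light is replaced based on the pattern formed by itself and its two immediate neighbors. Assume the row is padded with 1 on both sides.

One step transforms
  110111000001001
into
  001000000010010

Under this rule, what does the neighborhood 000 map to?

At position 7 the neighborhood is 000; the next row has 0 there.

0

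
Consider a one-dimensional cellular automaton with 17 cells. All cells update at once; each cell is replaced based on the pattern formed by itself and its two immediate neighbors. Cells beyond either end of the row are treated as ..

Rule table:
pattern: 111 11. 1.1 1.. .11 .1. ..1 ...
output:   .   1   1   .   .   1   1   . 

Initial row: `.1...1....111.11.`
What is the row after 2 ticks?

11..11...1..11.1.
.1.1.1..11.1.111.

.1.1.1..11.1.111.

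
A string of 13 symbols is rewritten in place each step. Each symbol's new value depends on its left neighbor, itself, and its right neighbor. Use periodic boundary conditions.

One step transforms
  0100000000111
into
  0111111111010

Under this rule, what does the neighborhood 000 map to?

1

At position 3 the neighborhood is 000; the next row has 1 there.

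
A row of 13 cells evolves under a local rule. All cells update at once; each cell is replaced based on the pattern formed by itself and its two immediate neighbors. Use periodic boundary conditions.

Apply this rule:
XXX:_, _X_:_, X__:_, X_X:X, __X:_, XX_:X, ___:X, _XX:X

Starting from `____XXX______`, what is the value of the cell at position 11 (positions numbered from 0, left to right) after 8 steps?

X

XXX_X_X_XXXXX
__XX_X_XX____
X_XXX_XXX_XXX
XXX_XXX_XXX__
X_XXX_XXX_X__
_XX_XXX_XX___
_XXXX_XXXX_XX
XX__XXX__XXXX
position 11 holds X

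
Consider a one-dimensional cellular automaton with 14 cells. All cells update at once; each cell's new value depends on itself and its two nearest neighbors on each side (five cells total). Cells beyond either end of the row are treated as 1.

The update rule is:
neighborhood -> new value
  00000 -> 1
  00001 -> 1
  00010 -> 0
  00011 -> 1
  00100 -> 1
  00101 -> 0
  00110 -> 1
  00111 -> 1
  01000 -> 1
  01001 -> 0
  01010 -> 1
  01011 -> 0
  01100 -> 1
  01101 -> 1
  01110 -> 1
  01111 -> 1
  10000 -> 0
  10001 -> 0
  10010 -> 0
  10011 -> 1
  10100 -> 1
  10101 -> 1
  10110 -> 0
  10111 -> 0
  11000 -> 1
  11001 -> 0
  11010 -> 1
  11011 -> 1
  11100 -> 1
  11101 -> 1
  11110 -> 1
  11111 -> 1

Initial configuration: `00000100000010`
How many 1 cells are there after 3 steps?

10110110111000
11011011011101
11101101101110
count of 1: 10

10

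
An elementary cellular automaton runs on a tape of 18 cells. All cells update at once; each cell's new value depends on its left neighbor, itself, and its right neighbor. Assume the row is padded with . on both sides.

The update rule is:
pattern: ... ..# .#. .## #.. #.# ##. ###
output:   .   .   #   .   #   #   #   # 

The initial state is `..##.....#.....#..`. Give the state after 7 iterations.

.........##....###

...##....##....##.
....##....##....##
.....##....##....#
......##....##...#
.......##....##..#
........##....##.#
.........##....###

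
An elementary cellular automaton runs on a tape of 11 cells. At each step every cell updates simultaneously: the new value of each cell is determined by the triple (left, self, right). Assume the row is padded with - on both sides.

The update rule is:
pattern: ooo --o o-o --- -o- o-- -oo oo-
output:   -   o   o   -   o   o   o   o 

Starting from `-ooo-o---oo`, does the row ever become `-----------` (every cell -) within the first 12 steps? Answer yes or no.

no

step 1: oo-oooo-ooo
step 2: oooo--ooo-o
step 3: o--oooo-ooo
step 4: oooo--ooo-o  (repeats step 2; period 2)
step 12: oooo--ooo-o
step 12 is oooo--ooo-o, still not uniform -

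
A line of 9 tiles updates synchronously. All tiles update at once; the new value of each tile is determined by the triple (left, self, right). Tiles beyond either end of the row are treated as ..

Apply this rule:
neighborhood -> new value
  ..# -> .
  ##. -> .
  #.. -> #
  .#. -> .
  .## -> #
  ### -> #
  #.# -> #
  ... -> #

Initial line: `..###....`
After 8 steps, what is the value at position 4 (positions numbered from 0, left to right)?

.

#.##.####
.##.####.
.#.####.#
..####.#.
#.###.#.#
.###.#.#.
.##.#.#.#
.#.#.#.#.
position 4 holds .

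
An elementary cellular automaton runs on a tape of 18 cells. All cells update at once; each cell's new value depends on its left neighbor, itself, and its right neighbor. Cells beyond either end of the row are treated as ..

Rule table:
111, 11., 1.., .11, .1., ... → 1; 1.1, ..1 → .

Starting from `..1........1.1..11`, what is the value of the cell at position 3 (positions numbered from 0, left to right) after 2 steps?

step 1: 1.11111111.1.11.11
step 2: 1.11111111.1.11.11
position 3 holds 1

1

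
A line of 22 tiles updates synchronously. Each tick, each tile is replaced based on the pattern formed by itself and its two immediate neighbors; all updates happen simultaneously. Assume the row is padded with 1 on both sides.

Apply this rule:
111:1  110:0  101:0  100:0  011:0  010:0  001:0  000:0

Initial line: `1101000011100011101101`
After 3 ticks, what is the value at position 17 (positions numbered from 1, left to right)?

1000000001000001000000
0000000000000000000000
0000000000000000000000
position 17 holds 0

0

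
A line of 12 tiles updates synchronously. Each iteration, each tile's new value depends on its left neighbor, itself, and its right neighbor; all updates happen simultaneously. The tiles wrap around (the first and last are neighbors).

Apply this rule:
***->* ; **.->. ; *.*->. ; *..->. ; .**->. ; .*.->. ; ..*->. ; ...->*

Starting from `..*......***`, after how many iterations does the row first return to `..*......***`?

36

iteration 1: ....****..*.
iteration 2: ***..**.....
iteration 3: .*......***.
iteration 4: ...****..*..
iteration 5: **..**.....*
iteration 6: *......***..
iteration 7: ..****..*...
iteration 8: *..**.....**
iteration 9: ......***..*
iteration 10: .****..*....
iteration 11: ..**.....***
iteration 12: .....***..*.
iteration 13: ****..*.....
iteration 14: .**.....***.
iteration 15: ....***..*..
iteration 16: ***..*.....*
iteration 17: **.....***..
iteration 18: ...***..*...
iteration 19: **..*.....**
iteration 20: *.....***..*
iteration 21: ..***..*....
iteration 22: *..*.....***
iteration 23: .....***..**
iteration 24: .***..*.....
iteration 25: ..*.....****
iteration 26: ....***..**.
iteration 27: ***..*......
iteration 28: .*.....****.
iteration 29: ...***..**..
iteration 30: **..*......*
iteration 31: *.....****..
iteration 32: ..***..**...
iteration 33: *..*......**
iteration 34: .....****..*
iteration 35: .***..**....
iteration 36: ..*......***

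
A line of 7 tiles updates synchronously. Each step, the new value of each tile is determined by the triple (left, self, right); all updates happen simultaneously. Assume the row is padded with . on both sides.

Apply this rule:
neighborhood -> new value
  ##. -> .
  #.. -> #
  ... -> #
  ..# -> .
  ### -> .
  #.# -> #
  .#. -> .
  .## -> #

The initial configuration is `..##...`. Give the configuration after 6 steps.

step 1: #.#.###
step 2: .#.##..
step 3: ..##.##
step 4: #.#.##.
step 5: .#.##.#
step 6: ..##.#.

..##.#.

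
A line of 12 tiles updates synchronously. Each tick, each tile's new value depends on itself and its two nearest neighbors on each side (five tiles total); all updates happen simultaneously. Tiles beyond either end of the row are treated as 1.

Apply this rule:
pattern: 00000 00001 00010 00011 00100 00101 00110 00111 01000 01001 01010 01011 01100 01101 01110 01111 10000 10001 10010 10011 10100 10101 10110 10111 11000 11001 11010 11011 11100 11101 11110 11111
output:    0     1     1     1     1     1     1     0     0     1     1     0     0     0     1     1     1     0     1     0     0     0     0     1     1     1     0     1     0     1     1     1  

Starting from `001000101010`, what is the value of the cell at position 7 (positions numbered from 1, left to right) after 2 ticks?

1

tick 1: 111001110100
tick 2: 110100110010
position 7 holds 1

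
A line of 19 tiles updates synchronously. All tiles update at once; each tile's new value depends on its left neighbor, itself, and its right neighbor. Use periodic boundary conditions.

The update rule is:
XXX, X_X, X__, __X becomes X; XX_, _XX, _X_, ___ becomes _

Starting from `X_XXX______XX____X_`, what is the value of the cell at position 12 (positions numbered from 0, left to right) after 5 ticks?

_

_X_X_X____X__X__X_X
X_X_X_X__X_XX_XX_X_
_X_X_X_XX_X__X__X_X
X_X_X_X__X_XX_XX_X_  (repeats tick 2; period 2)
tick 5: _X_X_X_XX_X__X__X_X
position 12 holds _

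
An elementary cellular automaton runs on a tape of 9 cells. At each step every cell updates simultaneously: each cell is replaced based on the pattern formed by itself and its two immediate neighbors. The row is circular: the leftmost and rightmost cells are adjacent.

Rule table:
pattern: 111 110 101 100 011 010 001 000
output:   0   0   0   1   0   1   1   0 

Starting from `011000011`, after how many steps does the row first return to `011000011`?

4

000100100
001111110
010000001
011000011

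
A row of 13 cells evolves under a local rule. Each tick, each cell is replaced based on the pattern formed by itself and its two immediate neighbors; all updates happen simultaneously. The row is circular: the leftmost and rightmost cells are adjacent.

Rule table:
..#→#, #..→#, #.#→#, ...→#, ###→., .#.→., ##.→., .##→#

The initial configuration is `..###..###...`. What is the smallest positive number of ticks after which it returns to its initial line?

tick 1: ###..###..###
tick 2: ...###..###..
tick 3: ####..###..##
tick 4: ....###..###.
tick 5: #####..###..#
tick 6: .....###..###
tick 7: ######..###..
tick 8: #.....###..##
tick 9: .######..###.
tick 10: ##.....###..#
tick 11: ..######..###
tick 12: ###.....###..
tick 13: #..######..##
tick 14: .###.....###.
tick 15: ##..######..#
tick 16: ..###.....###
tick 17: ###..######..
tick 18: #..###.....##
tick 19: .###..######.
tick 20: ##..###.....#
tick 21: ..###..######
tick 22: ###..###.....
tick 23: #..###..#####
tick 24: .###..###....
tick 25: ##..###..####
tick 26: ..###..###...

26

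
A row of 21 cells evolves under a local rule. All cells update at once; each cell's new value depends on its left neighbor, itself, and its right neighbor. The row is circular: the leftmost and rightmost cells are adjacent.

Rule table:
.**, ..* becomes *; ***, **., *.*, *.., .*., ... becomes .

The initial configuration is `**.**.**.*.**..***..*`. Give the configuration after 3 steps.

.*..*....*..**...**..

step 1: ...*..*....*..**...**
step 2: ..*..*....*..**...**.
step 3: .*..*....*..**...**..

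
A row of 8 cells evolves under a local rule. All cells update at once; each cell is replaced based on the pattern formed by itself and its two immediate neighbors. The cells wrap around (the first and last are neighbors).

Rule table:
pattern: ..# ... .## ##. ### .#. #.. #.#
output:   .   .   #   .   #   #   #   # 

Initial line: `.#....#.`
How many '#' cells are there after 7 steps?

step 1: .##...##
step 2: ##.#..#.
step 3: #.###.##
step 4: .###.###
step 5: ###.###.
step 6: ##.###.#
step 7: #.###.##
count of #: 6

6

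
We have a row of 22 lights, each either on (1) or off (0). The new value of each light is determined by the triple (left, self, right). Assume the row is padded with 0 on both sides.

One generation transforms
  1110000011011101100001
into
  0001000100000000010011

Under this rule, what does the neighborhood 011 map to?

0

At position 0 the neighborhood is 011; the next row has 0 there.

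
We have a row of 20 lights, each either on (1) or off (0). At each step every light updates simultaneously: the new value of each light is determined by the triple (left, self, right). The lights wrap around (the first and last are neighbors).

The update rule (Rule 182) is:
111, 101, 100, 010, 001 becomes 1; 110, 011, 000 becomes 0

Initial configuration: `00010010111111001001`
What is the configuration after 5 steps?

11111111110011111111

10111111011110111111
01011110101101011111
11101101110011101110
01010010101101010101
11111111110011111111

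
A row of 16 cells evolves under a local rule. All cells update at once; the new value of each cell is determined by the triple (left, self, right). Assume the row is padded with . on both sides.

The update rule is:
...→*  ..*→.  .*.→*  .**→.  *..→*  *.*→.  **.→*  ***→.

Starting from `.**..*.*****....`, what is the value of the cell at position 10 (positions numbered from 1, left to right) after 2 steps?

step 1: ..**.*.....*****
step 2: *..*.*****.....*
position 10 holds *

*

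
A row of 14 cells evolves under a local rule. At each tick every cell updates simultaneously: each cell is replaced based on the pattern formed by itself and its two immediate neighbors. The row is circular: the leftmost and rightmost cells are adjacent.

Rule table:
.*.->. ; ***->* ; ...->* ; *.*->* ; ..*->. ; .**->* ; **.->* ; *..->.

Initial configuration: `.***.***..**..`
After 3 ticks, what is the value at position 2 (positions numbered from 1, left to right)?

.*******..**.*
********..***.
********..****
position 2 holds *

*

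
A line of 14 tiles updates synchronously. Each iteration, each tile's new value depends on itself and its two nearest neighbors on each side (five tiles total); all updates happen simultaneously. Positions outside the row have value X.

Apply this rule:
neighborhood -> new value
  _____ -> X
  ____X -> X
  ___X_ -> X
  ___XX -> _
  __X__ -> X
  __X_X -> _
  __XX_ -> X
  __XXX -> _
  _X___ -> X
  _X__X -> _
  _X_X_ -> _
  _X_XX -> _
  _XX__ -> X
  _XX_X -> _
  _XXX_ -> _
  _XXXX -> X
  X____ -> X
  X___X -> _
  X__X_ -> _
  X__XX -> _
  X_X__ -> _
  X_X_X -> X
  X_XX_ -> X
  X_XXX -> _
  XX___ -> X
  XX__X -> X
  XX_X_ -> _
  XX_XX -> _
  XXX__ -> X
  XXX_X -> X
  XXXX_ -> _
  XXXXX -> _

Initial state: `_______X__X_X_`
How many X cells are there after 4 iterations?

XXXXXXXX____X_
_______XXXXX__
XXXXXX__X__XX_
_____XX_X__X__
count of X: 4

4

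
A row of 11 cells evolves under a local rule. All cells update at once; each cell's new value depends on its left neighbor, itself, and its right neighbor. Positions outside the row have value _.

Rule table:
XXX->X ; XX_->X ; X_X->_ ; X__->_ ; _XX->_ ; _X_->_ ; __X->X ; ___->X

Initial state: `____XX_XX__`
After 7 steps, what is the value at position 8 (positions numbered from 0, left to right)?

X

step 1: XXXX_X__X_X
step 2: _XXX___X___
step 3: X_XX_XX__XX
step 4: ___X__X_X_X
step 5: XXX__X_____
step 6: _XX_X__XXXX
step 7: X_X___X_XXX
position 8 holds X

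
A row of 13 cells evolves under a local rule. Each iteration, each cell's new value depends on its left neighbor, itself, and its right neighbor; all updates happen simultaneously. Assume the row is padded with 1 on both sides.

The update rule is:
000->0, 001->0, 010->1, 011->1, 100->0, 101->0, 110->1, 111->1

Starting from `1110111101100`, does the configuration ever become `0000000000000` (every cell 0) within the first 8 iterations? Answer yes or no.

no

iteration 1: 1110111101100  (fixed point — unchanged through iteration 8)
iteration 8 is 1110111101100, still not uniform 0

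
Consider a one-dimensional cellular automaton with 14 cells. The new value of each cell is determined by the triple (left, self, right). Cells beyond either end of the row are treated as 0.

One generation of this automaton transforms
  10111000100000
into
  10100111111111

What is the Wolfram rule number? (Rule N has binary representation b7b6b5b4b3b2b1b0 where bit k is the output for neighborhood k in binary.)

31

position 3: 111 → 0  (bit 7 = 0)
position 4: 110 → 0  (bit 6 = 0)
position 1: 101 → 0  (bit 5 = 0)
position 5: 100 → 1  (bit 4 = 1)
position 2: 011 → 1  (bit 3 = 1)
position 0: 010 → 1  (bit 2 = 1)
position 7: 001 → 1  (bit 1 = 1)
position 6: 000 → 1  (bit 0 = 1)
bits b7..b0 = 00011111 = 31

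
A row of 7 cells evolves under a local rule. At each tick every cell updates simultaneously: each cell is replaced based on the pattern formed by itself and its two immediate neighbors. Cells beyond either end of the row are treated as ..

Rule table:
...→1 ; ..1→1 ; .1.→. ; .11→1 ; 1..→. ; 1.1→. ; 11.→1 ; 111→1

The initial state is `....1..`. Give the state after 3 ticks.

1111...

1111..1
1111.1.
1111...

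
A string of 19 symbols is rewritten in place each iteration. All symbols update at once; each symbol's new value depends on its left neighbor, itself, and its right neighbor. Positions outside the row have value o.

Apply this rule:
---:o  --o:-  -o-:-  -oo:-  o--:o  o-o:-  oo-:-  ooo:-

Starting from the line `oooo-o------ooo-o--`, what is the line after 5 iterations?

----ooooo------ooo-

------ooooo------o-
ooooo------ooooo---
-----ooooo------oo-
oooo------ooooo----
----ooooo------ooo-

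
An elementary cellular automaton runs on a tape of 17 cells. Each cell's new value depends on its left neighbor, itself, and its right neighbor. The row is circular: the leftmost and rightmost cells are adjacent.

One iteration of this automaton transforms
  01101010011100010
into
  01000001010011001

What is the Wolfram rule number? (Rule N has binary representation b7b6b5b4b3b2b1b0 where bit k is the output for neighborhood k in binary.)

25

position 10: 111 → 0  (bit 7 = 0)
position 2: 110 → 0  (bit 6 = 0)
position 3: 101 → 0  (bit 5 = 0)
position 7: 100 → 1  (bit 4 = 1)
position 1: 011 → 1  (bit 3 = 1)
position 4: 010 → 0  (bit 2 = 0)
position 0: 001 → 0  (bit 1 = 0)
position 13: 000 → 1  (bit 0 = 1)
bits b7..b0 = 00011001 = 25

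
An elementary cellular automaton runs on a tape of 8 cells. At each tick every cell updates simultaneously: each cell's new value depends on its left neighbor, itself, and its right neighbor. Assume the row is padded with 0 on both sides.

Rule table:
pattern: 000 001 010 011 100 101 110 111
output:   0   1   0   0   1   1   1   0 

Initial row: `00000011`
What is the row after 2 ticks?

tick 1: 00000101
tick 2: 00001010

00001010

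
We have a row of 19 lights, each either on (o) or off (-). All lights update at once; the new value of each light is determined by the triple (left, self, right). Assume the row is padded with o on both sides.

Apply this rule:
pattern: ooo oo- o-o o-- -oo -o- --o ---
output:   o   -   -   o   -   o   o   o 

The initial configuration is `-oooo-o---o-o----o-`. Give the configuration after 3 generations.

o-oo----o-ooo-oo-oo

--oo--ooooo-oooooo-
oo--oo-ooo---oooo--
o-oo----o-ooo-oo-oo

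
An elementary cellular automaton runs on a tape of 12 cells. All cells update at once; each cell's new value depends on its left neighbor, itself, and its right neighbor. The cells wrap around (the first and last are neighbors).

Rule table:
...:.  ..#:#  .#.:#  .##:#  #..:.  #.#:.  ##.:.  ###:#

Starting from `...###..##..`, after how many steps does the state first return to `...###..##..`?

step 1: ..###..##...
step 2: .###..##....
step 3: ###..##.....
step 4: ##..##.....#
step 5: #..##.....##
step 6: ..##.....###
step 7: .##.....###.
step 8: ##.....###..
step 9: #.....###..#
step 10: .....###..##
step 11: ....###..##.
step 12: ...###..##..

12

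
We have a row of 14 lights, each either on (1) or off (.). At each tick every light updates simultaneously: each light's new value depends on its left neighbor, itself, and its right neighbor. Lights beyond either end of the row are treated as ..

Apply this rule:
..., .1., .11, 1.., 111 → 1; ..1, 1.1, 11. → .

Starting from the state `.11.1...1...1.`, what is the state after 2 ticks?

tick 1: .1..111.111.11
tick 2: .11.11..11..1.

.11.11..11..1.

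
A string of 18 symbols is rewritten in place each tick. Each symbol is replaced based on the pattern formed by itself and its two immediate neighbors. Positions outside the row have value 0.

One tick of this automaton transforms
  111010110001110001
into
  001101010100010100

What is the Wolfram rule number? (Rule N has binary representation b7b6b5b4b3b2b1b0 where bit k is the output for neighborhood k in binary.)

position 1: 111 → 0  (bit 7 = 0)
position 2: 110 → 1  (bit 6 = 1)
position 3: 101 → 1  (bit 5 = 1)
position 8: 100 → 0  (bit 4 = 0)
position 0: 011 → 0  (bit 3 = 0)
position 4: 010 → 0  (bit 2 = 0)
position 10: 001 → 0  (bit 1 = 0)
position 9: 000 → 1  (bit 0 = 1)
bits b7..b0 = 01100001 = 97

97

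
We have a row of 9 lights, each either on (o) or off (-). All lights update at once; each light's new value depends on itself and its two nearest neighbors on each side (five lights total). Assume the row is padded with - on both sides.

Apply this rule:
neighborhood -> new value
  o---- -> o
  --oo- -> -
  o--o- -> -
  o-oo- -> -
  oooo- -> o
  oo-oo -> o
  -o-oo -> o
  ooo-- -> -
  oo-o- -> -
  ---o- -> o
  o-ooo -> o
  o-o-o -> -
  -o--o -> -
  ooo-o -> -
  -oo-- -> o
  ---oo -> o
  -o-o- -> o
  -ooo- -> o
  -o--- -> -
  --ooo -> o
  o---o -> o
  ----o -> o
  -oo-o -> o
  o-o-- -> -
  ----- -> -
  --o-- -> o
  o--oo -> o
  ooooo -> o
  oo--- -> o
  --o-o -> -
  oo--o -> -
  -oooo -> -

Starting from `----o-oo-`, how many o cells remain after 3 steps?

--oo-o-oo
oo-o--o-o
-o-----o-
count of o: 2

2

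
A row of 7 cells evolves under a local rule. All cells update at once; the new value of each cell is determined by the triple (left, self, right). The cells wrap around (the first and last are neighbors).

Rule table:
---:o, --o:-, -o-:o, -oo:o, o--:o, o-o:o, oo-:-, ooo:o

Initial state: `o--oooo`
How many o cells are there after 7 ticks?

-o-oooo
oooooo-
ooooo-o
oooo-oo
ooo-ooo
oo-oooo
o-ooooo
count of o: 6

6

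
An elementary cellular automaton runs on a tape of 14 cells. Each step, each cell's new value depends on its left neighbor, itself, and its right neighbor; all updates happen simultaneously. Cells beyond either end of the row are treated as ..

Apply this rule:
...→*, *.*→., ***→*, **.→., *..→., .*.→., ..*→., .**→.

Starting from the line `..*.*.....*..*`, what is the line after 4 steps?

.....*****....

*.....***.....
..***..*..****
*..*.......**.
.....*****....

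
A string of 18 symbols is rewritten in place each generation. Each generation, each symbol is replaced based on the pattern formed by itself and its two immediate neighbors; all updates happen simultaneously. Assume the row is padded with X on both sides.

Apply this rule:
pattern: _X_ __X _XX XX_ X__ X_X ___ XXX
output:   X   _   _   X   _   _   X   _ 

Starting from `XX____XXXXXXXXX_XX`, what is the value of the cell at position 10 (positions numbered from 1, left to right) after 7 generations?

_

_X_XX_________X___
_X__X_XXXXXXX_X_X_
_X__X_______X_X_X_
_X__X_XXXXX_X_X_X_
_X__X_____X_X_X_X_
_X__X_XXX_X_X_X_X_
_X__X___X_X_X_X_X_
position 10 holds _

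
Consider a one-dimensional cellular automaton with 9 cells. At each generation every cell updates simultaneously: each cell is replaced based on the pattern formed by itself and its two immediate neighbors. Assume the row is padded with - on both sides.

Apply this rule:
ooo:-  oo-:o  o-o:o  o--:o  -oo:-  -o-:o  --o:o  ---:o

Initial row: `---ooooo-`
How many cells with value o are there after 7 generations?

5

generation 1: ooo----oo
generation 2: --ooooo-o
generation 3: oo----ooo
generation 4: -ooooo--o
generation 5: o----oooo
generation 6: ooooo---o
generation 7: ----ooooo
count of o: 5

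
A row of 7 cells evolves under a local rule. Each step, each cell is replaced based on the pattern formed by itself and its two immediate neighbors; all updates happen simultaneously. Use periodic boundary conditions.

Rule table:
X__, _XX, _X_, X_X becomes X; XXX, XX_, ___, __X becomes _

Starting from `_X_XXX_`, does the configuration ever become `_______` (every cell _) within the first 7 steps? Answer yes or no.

step 1: _XXX__X
step 2: XX__X_X
step 3: __X_XXX
step 4: X_XXX__
step 5: XXX__X_
step 6: X__X_XX
step 7: _X_XXX_
step 7 is _X_XXX_, still not uniform _

no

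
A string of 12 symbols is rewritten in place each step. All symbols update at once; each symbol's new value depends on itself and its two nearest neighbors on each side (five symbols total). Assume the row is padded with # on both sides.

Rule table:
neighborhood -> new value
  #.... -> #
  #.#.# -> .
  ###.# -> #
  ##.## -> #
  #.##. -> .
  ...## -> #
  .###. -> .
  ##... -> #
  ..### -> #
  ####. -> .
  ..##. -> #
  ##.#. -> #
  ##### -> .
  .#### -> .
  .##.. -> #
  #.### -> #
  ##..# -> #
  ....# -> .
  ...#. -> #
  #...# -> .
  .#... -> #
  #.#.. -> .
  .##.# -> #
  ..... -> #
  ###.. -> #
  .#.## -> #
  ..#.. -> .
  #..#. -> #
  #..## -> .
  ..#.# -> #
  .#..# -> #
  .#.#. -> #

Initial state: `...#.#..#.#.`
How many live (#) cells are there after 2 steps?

9

#.###.####.#
###.###..###
count of #: 9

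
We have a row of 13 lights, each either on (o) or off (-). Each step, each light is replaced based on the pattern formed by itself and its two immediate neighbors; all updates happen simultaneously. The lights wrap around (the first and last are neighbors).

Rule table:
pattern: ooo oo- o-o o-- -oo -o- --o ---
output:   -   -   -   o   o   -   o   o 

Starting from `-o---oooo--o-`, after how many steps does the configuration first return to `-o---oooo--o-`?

step 1: o-oooo---oo-o
step 2: --o---oooo--o
step 3: oo-oooo---oo-
step 4: o--o---oooo--
step 5: -oo-oooo---oo
step 6: -o--o---oooo-
step 7: o-oo-oooo---o
step 8: --o--o---oooo
step 9: oo-oo-oooo---
step 10: o--o--o---ooo
step 11: -oo-oo-oooo--
step 12: oo--o--o---oo
step 13: --oo-oo-oooo-
step 14: ooo--o--o---o
step 15: ---oo-oo-oooo
step 16: oooo--o--o---
step 17: o---oo-oo-ooo
step 18: -oooo--o--o--
step 19: oo---oo-oo-oo
step 20: --oooo--o--o-
step 21: ooo---oo-oo-o
step 22: ---oooo--o--o
step 23: oooo---oo-oo-
step 24: o---oooo--o--
step 25: -oooo---oo-oo
step 26: -o---oooo--o-

26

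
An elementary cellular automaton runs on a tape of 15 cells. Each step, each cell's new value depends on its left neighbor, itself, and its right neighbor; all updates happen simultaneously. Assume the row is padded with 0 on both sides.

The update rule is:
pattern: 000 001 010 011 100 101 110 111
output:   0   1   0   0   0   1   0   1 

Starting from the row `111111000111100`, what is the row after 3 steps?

011110001011000
101100010100000
010000101000000

010000101000000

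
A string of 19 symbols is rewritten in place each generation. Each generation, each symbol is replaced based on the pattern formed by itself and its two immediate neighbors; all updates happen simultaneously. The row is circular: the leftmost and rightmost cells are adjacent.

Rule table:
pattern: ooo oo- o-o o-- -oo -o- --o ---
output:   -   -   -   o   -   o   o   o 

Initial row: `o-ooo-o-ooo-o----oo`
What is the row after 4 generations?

------o-----ooooo--
oooooooooooo-----oo
------------ooooo--
oooooooooooo-----oo

oooooooooooo-----oo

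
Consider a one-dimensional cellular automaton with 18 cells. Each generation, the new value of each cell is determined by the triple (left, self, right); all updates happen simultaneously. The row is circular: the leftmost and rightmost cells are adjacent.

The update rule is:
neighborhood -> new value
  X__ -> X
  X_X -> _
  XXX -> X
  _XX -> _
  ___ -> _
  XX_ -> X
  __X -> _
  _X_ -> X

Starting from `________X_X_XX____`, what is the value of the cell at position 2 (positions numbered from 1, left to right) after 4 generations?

_

generation 1: ________X_X__XX___
generation 2: ________X_XX__XX__
generation 3: ________X__XX__XX_
generation 4: ________XX__XX__XX
position 2 holds _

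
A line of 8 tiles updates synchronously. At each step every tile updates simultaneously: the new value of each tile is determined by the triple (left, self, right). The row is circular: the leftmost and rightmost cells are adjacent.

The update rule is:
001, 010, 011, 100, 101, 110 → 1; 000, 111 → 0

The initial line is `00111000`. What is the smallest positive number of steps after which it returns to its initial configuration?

6

01101100
11111110
10000011
11000110
11101111
00111000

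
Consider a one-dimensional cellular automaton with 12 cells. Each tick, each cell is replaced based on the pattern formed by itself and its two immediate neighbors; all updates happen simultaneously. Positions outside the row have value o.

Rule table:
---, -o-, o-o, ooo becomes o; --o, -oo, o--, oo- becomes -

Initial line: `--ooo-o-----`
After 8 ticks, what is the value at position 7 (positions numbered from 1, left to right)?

---o-oo-ooo-
-o-oo--o-o-o
ooo----oooo-
oo--oo--oo-o
o---------o-
--ooooooo-oo
---ooooo-o-o
-o--ooo-ooo-
position 7 holds o

o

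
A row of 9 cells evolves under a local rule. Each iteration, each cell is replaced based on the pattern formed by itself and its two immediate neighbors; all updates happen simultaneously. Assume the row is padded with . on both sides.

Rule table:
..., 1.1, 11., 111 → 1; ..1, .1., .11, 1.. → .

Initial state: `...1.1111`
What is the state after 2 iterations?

iteration 1: 11..1.111
iteration 2: .1...1.11

.1...1.11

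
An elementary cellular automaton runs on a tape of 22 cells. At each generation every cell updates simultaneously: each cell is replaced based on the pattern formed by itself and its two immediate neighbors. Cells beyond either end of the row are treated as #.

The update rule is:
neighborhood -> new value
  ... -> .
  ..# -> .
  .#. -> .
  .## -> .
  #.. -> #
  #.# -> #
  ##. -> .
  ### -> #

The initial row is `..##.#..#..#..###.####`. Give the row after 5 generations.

#.#.#...#.#..#..#..#.#

#...#.#..#..#..#.#.###
.#...#.#..#..#..#.#.##
#.#...#.#..#..#..#.#.#
.#.#...#.#..#..#..#.#.
#.#.#...#.#..#..#..#.#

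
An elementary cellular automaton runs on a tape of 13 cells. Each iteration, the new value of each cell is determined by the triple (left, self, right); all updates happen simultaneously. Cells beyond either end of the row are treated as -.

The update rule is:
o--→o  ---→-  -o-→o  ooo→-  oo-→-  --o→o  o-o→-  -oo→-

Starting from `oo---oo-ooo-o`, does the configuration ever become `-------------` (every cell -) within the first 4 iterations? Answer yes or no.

--o-o-------o
-oo-oo-----oo
o-----o---o--
oo---ooo-ooo-
iteration 4 is oo---ooo-ooo-, still not uniform -

no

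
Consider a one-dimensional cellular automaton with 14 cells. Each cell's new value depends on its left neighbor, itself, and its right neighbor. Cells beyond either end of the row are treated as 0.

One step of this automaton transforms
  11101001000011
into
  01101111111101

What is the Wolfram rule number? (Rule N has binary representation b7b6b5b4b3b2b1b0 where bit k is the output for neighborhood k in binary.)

position 1: 111 → 1  (bit 7 = 1)
position 2: 110 → 1  (bit 6 = 1)
position 3: 101 → 0  (bit 5 = 0)
position 5: 100 → 1  (bit 4 = 1)
position 0: 011 → 0  (bit 3 = 0)
position 4: 010 → 1  (bit 2 = 1)
position 6: 001 → 1  (bit 1 = 1)
position 9: 000 → 1  (bit 0 = 1)
bits b7..b0 = 11010111 = 215

215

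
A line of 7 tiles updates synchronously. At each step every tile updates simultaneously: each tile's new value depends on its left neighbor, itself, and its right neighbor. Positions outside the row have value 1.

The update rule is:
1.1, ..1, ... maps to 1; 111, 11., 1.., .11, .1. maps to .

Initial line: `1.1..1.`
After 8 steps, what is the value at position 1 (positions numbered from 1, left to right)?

.

.1..1.1
1..1.1.
..1.1.1
.1.1.1.
1.1.1.1
.1.1.1.  (repeats step 4; period 2)
step 8: .1.1.1.
position 1 holds .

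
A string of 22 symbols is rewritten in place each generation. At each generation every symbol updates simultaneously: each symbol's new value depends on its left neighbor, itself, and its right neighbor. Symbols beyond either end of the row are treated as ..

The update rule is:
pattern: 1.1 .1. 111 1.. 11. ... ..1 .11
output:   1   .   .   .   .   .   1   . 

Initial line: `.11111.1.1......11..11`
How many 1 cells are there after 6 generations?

4

1.....1.1......1...1..
.....1.1......1...1...
....1.1......1...1....
...1.1......1...1.....
..1.1......1...1......
.1.1......1...1.......
count of 1: 4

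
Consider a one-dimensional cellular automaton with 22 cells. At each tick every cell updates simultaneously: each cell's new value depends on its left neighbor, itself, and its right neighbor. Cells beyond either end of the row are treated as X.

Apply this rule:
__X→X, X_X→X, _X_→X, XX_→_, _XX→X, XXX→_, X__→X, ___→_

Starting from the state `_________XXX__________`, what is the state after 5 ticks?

X_______XX__X________X
_X_____XX_XXXX______XX
XXX___XX_XX___X____XX_
___X_XX_XX_X_XXX__XX_X
X_XXXX_XX_XXXX__XXX_XX

X_XXXX_XX_XXXX__XXX_XX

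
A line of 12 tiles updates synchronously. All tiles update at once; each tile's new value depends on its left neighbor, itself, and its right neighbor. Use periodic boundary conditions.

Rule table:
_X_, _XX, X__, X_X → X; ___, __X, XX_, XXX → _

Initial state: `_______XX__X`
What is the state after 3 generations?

XXX____X____

X______X_X_X
_X_____XXXXX
XXX____X____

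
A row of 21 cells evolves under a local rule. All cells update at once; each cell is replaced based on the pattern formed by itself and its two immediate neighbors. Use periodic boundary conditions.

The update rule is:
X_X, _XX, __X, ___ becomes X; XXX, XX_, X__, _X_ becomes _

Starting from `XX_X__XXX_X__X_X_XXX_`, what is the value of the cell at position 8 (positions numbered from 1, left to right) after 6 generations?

X

generation 1: X_X__XX__X__X_X_XX__X
generation 2: _X__XX__X__X_X_XX__XX
generation 3: X__XX__X__X_X_XX__XX_
generation 4: __XX__X__X_X_XX__XX_X
generation 5: _XX__X__X_X_XX__XX_X_
generation 6: XX__X__X_X_XX__XX_X__
position 8 holds X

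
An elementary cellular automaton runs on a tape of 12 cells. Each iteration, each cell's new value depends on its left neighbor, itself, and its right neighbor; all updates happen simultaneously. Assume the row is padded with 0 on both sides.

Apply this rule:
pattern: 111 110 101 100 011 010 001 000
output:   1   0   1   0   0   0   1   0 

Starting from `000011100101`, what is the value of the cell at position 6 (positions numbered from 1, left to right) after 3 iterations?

0

000101001010
001010010100
010100101000
position 6 holds 0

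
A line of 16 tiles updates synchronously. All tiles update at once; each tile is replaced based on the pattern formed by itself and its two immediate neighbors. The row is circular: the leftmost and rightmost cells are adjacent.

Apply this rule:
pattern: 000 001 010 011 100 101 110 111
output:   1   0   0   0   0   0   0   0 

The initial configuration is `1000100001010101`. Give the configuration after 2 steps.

step 1: 0010001100000000
step 2: 1000100001111111

1000100001111111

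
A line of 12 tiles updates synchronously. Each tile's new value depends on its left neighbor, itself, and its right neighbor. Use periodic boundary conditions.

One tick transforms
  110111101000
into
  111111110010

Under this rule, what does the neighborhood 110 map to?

1

At position 1 the neighborhood is 110; the next row has 1 there.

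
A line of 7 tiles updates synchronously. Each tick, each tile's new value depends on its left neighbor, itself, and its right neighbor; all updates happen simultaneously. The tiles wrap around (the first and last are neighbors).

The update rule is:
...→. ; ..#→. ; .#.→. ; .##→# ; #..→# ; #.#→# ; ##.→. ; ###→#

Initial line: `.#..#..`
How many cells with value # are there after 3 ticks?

2

..#..#.
...#..#
#...#..
count of #: 2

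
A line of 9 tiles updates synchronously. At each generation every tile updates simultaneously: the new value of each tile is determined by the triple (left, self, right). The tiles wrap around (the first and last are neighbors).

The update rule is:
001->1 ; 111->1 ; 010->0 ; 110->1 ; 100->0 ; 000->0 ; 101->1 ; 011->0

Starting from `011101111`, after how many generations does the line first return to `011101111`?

101110111
110111011
111011101
111101110
011110111
101111011
110111101
111011110
011101111

9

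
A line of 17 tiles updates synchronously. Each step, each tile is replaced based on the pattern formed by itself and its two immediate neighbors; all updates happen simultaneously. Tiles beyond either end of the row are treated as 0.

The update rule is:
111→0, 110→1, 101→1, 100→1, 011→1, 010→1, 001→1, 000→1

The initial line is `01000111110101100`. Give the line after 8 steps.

step 1: 11111100011111111
step 2: 10000111110000001
step 3: 11111100011111111  (repeats step 1; period 2)
step 8: 10000111110000001

10000111110000001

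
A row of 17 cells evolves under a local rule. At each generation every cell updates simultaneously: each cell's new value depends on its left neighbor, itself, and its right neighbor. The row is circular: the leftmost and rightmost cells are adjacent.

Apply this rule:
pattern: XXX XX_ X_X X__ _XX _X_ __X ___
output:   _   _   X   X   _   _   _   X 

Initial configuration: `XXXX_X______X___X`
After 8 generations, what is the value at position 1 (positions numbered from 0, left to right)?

_

____X_XXXXX__XX__
XXX__X_____X___XX
___X__XXXX__XX___
XX__X_____X___XXX
__X__XXXX__XX____
X__X_____X___XXXX
_X__XXXX__XX_____
__X_____X___XXXXX
position 1 holds _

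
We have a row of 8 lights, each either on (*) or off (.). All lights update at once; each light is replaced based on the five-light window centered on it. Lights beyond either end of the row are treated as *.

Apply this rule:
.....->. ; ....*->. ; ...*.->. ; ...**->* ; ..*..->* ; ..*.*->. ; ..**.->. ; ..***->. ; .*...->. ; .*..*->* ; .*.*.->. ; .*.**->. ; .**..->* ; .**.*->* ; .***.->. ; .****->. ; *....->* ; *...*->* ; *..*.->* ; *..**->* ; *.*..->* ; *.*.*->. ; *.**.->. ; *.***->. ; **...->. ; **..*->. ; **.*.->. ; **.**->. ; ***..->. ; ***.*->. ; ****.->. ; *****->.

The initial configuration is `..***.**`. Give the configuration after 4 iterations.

.*....*.

.*......
.*.*...*
...*.**.
.*....*.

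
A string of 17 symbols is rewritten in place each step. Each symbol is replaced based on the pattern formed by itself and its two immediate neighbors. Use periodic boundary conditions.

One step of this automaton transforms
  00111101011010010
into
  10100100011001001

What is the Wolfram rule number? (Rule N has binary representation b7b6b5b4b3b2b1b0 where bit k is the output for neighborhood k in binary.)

89

position 3: 111 → 0  (bit 7 = 0)
position 5: 110 → 1  (bit 6 = 1)
position 6: 101 → 0  (bit 5 = 0)
position 13: 100 → 1  (bit 4 = 1)
position 2: 011 → 1  (bit 3 = 1)
position 7: 010 → 0  (bit 2 = 0)
position 1: 001 → 0  (bit 1 = 0)
position 0: 000 → 1  (bit 0 = 1)
bits b7..b0 = 01011001 = 89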